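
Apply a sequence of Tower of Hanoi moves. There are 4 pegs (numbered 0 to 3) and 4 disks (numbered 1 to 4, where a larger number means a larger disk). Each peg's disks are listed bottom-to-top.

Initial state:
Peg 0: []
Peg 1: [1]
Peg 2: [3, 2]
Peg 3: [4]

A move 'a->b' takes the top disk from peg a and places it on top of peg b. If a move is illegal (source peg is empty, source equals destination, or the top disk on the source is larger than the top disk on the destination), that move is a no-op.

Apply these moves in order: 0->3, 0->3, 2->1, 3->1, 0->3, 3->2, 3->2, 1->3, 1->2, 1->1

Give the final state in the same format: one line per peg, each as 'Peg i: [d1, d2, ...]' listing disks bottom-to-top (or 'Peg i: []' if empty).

After move 1 (0->3):
Peg 0: []
Peg 1: [1]
Peg 2: [3, 2]
Peg 3: [4]

After move 2 (0->3):
Peg 0: []
Peg 1: [1]
Peg 2: [3, 2]
Peg 3: [4]

After move 3 (2->1):
Peg 0: []
Peg 1: [1]
Peg 2: [3, 2]
Peg 3: [4]

After move 4 (3->1):
Peg 0: []
Peg 1: [1]
Peg 2: [3, 2]
Peg 3: [4]

After move 5 (0->3):
Peg 0: []
Peg 1: [1]
Peg 2: [3, 2]
Peg 3: [4]

After move 6 (3->2):
Peg 0: []
Peg 1: [1]
Peg 2: [3, 2]
Peg 3: [4]

After move 7 (3->2):
Peg 0: []
Peg 1: [1]
Peg 2: [3, 2]
Peg 3: [4]

After move 8 (1->3):
Peg 0: []
Peg 1: []
Peg 2: [3, 2]
Peg 3: [4, 1]

After move 9 (1->2):
Peg 0: []
Peg 1: []
Peg 2: [3, 2]
Peg 3: [4, 1]

After move 10 (1->1):
Peg 0: []
Peg 1: []
Peg 2: [3, 2]
Peg 3: [4, 1]

Answer: Peg 0: []
Peg 1: []
Peg 2: [3, 2]
Peg 3: [4, 1]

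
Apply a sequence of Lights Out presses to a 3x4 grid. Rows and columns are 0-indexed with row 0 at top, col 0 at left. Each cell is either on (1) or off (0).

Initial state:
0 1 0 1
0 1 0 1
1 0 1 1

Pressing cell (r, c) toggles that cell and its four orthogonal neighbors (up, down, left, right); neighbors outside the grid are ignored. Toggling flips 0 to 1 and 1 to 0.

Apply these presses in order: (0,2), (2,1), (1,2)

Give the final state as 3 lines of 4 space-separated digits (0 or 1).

After press 1 at (0,2):
0 0 1 0
0 1 1 1
1 0 1 1

After press 2 at (2,1):
0 0 1 0
0 0 1 1
0 1 0 1

After press 3 at (1,2):
0 0 0 0
0 1 0 0
0 1 1 1

Answer: 0 0 0 0
0 1 0 0
0 1 1 1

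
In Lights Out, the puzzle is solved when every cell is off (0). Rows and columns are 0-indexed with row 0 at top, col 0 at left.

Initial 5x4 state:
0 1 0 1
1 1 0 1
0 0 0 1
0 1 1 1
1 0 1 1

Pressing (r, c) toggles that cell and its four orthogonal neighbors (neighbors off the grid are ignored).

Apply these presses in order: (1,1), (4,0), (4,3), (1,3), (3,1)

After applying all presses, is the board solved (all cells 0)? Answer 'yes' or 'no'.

After press 1 at (1,1):
0 0 0 1
0 0 1 1
0 1 0 1
0 1 1 1
1 0 1 1

After press 2 at (4,0):
0 0 0 1
0 0 1 1
0 1 0 1
1 1 1 1
0 1 1 1

After press 3 at (4,3):
0 0 0 1
0 0 1 1
0 1 0 1
1 1 1 0
0 1 0 0

After press 4 at (1,3):
0 0 0 0
0 0 0 0
0 1 0 0
1 1 1 0
0 1 0 0

After press 5 at (3,1):
0 0 0 0
0 0 0 0
0 0 0 0
0 0 0 0
0 0 0 0

Lights still on: 0

Answer: yes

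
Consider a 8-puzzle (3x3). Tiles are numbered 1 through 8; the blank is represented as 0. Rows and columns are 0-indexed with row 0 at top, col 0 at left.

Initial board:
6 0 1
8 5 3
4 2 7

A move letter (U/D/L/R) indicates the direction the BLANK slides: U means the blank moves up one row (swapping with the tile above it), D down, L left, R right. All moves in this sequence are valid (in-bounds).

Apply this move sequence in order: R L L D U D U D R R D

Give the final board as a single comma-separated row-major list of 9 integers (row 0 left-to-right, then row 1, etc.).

After move 1 (R):
6 1 0
8 5 3
4 2 7

After move 2 (L):
6 0 1
8 5 3
4 2 7

After move 3 (L):
0 6 1
8 5 3
4 2 7

After move 4 (D):
8 6 1
0 5 3
4 2 7

After move 5 (U):
0 6 1
8 5 3
4 2 7

After move 6 (D):
8 6 1
0 5 3
4 2 7

After move 7 (U):
0 6 1
8 5 3
4 2 7

After move 8 (D):
8 6 1
0 5 3
4 2 7

After move 9 (R):
8 6 1
5 0 3
4 2 7

After move 10 (R):
8 6 1
5 3 0
4 2 7

After move 11 (D):
8 6 1
5 3 7
4 2 0

Answer: 8, 6, 1, 5, 3, 7, 4, 2, 0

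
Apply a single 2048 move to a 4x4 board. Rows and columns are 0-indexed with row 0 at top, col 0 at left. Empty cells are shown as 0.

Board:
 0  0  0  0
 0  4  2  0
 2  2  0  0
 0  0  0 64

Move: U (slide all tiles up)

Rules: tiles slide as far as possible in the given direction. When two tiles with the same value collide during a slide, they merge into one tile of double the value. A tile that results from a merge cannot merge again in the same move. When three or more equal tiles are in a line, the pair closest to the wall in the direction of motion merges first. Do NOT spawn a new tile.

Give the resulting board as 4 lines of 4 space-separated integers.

Slide up:
col 0: [0, 0, 2, 0] -> [2, 0, 0, 0]
col 1: [0, 4, 2, 0] -> [4, 2, 0, 0]
col 2: [0, 2, 0, 0] -> [2, 0, 0, 0]
col 3: [0, 0, 0, 64] -> [64, 0, 0, 0]

Answer:  2  4  2 64
 0  2  0  0
 0  0  0  0
 0  0  0  0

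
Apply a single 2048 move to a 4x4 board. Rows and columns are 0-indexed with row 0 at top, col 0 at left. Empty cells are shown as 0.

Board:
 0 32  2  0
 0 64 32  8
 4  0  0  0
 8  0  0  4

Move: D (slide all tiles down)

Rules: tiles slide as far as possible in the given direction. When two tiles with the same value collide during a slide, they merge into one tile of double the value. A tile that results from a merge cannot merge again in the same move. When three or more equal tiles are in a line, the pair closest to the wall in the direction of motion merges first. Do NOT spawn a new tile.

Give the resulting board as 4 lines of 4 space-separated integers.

Slide down:
col 0: [0, 0, 4, 8] -> [0, 0, 4, 8]
col 1: [32, 64, 0, 0] -> [0, 0, 32, 64]
col 2: [2, 32, 0, 0] -> [0, 0, 2, 32]
col 3: [0, 8, 0, 4] -> [0, 0, 8, 4]

Answer:  0  0  0  0
 0  0  0  0
 4 32  2  8
 8 64 32  4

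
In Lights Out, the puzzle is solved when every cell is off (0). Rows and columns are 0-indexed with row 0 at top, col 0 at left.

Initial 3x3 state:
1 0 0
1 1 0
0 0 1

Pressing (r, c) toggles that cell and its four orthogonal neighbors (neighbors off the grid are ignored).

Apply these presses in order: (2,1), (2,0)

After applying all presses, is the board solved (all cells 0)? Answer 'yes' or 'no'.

After press 1 at (2,1):
1 0 0
1 0 0
1 1 0

After press 2 at (2,0):
1 0 0
0 0 0
0 0 0

Lights still on: 1

Answer: no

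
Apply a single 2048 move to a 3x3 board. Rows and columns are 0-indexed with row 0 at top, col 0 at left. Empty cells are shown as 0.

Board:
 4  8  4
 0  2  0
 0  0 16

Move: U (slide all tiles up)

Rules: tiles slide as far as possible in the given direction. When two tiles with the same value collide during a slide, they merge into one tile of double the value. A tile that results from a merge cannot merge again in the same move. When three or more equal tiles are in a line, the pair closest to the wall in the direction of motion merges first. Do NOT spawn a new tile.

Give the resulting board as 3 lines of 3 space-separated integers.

Slide up:
col 0: [4, 0, 0] -> [4, 0, 0]
col 1: [8, 2, 0] -> [8, 2, 0]
col 2: [4, 0, 16] -> [4, 16, 0]

Answer:  4  8  4
 0  2 16
 0  0  0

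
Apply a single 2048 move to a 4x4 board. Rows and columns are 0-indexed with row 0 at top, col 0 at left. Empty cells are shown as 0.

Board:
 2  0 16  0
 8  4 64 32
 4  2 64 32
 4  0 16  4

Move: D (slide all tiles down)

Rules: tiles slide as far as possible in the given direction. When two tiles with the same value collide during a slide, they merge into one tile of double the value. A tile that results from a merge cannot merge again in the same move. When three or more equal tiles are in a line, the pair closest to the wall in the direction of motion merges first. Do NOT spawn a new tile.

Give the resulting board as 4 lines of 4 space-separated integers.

Answer:   0   0   0   0
  2   0  16   0
  8   4 128  64
  8   2  16   4

Derivation:
Slide down:
col 0: [2, 8, 4, 4] -> [0, 2, 8, 8]
col 1: [0, 4, 2, 0] -> [0, 0, 4, 2]
col 2: [16, 64, 64, 16] -> [0, 16, 128, 16]
col 3: [0, 32, 32, 4] -> [0, 0, 64, 4]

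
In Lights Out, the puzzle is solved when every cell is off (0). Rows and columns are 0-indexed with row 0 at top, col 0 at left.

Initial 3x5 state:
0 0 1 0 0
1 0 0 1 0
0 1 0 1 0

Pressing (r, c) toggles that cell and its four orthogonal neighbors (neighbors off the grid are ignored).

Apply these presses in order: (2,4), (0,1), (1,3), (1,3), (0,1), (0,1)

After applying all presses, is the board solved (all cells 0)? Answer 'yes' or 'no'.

After press 1 at (2,4):
0 0 1 0 0
1 0 0 1 1
0 1 0 0 1

After press 2 at (0,1):
1 1 0 0 0
1 1 0 1 1
0 1 0 0 1

After press 3 at (1,3):
1 1 0 1 0
1 1 1 0 0
0 1 0 1 1

After press 4 at (1,3):
1 1 0 0 0
1 1 0 1 1
0 1 0 0 1

After press 5 at (0,1):
0 0 1 0 0
1 0 0 1 1
0 1 0 0 1

After press 6 at (0,1):
1 1 0 0 0
1 1 0 1 1
0 1 0 0 1

Lights still on: 8

Answer: no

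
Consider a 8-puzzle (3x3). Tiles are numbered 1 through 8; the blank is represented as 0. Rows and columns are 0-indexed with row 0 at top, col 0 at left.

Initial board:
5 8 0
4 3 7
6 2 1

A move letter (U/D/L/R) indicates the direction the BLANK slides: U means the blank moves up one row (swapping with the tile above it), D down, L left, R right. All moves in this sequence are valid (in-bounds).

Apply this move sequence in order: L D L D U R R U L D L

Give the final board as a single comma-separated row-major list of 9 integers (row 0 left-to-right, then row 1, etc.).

Answer: 5, 7, 3, 0, 4, 8, 6, 2, 1

Derivation:
After move 1 (L):
5 0 8
4 3 7
6 2 1

After move 2 (D):
5 3 8
4 0 7
6 2 1

After move 3 (L):
5 3 8
0 4 7
6 2 1

After move 4 (D):
5 3 8
6 4 7
0 2 1

After move 5 (U):
5 3 8
0 4 7
6 2 1

After move 6 (R):
5 3 8
4 0 7
6 2 1

After move 7 (R):
5 3 8
4 7 0
6 2 1

After move 8 (U):
5 3 0
4 7 8
6 2 1

After move 9 (L):
5 0 3
4 7 8
6 2 1

After move 10 (D):
5 7 3
4 0 8
6 2 1

After move 11 (L):
5 7 3
0 4 8
6 2 1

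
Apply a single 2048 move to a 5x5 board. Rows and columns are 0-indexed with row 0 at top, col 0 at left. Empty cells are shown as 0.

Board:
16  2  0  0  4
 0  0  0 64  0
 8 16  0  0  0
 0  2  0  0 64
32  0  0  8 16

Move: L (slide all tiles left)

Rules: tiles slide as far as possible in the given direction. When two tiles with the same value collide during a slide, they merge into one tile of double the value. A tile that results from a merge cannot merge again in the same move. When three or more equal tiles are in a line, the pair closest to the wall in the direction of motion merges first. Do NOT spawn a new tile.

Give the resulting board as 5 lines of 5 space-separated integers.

Slide left:
row 0: [16, 2, 0, 0, 4] -> [16, 2, 4, 0, 0]
row 1: [0, 0, 0, 64, 0] -> [64, 0, 0, 0, 0]
row 2: [8, 16, 0, 0, 0] -> [8, 16, 0, 0, 0]
row 3: [0, 2, 0, 0, 64] -> [2, 64, 0, 0, 0]
row 4: [32, 0, 0, 8, 16] -> [32, 8, 16, 0, 0]

Answer: 16  2  4  0  0
64  0  0  0  0
 8 16  0  0  0
 2 64  0  0  0
32  8 16  0  0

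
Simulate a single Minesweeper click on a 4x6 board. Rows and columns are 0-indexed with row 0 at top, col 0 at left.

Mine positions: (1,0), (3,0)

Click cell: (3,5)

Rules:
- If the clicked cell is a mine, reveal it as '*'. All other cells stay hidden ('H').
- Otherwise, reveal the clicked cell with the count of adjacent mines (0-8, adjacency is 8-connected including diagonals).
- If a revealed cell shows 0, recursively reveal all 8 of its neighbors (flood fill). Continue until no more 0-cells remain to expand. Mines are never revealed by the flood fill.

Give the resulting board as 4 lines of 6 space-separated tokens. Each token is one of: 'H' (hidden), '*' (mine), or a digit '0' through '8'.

H 1 0 0 0 0
H 1 0 0 0 0
H 2 0 0 0 0
H 1 0 0 0 0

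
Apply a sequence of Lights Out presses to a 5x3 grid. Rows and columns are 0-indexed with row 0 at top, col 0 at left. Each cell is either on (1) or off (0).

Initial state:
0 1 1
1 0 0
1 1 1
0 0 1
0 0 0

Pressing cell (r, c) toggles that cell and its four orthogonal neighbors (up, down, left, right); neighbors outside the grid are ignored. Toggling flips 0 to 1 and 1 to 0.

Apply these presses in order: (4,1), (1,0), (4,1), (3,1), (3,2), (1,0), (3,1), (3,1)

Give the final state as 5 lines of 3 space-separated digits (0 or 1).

After press 1 at (4,1):
0 1 1
1 0 0
1 1 1
0 1 1
1 1 1

After press 2 at (1,0):
1 1 1
0 1 0
0 1 1
0 1 1
1 1 1

After press 3 at (4,1):
1 1 1
0 1 0
0 1 1
0 0 1
0 0 0

After press 4 at (3,1):
1 1 1
0 1 0
0 0 1
1 1 0
0 1 0

After press 5 at (3,2):
1 1 1
0 1 0
0 0 0
1 0 1
0 1 1

After press 6 at (1,0):
0 1 1
1 0 0
1 0 0
1 0 1
0 1 1

After press 7 at (3,1):
0 1 1
1 0 0
1 1 0
0 1 0
0 0 1

After press 8 at (3,1):
0 1 1
1 0 0
1 0 0
1 0 1
0 1 1

Answer: 0 1 1
1 0 0
1 0 0
1 0 1
0 1 1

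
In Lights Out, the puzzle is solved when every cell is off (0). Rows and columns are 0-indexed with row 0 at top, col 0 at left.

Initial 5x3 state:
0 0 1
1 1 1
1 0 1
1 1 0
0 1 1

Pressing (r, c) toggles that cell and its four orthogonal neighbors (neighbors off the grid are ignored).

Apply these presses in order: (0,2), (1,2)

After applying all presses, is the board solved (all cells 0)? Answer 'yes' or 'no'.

After press 1 at (0,2):
0 1 0
1 1 0
1 0 1
1 1 0
0 1 1

After press 2 at (1,2):
0 1 1
1 0 1
1 0 0
1 1 0
0 1 1

Lights still on: 9

Answer: no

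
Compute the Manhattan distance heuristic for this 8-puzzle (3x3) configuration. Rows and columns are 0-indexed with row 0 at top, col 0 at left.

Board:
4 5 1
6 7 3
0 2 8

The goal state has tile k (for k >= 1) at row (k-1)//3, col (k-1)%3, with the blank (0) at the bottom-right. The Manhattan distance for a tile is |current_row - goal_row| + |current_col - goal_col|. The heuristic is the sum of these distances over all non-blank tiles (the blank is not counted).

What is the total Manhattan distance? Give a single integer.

Answer: 12

Derivation:
Tile 4: at (0,0), goal (1,0), distance |0-1|+|0-0| = 1
Tile 5: at (0,1), goal (1,1), distance |0-1|+|1-1| = 1
Tile 1: at (0,2), goal (0,0), distance |0-0|+|2-0| = 2
Tile 6: at (1,0), goal (1,2), distance |1-1|+|0-2| = 2
Tile 7: at (1,1), goal (2,0), distance |1-2|+|1-0| = 2
Tile 3: at (1,2), goal (0,2), distance |1-0|+|2-2| = 1
Tile 2: at (2,1), goal (0,1), distance |2-0|+|1-1| = 2
Tile 8: at (2,2), goal (2,1), distance |2-2|+|2-1| = 1
Sum: 1 + 1 + 2 + 2 + 2 + 1 + 2 + 1 = 12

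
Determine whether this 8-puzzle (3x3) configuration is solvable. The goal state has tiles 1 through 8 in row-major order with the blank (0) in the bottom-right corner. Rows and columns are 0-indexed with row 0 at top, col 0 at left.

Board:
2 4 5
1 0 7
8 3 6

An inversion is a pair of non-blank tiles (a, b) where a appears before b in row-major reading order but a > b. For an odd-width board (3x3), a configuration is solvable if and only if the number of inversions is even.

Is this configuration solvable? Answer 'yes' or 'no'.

Answer: no

Derivation:
Inversions (pairs i<j in row-major order where tile[i] > tile[j] > 0): 9
9 is odd, so the puzzle is not solvable.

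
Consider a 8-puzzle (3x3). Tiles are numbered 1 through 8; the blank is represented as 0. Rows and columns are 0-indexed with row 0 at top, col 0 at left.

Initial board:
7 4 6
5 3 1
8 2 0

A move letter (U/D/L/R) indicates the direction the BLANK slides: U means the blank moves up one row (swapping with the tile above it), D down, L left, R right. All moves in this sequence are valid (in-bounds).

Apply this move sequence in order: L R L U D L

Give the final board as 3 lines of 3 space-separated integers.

Answer: 7 4 6
5 3 1
0 8 2

Derivation:
After move 1 (L):
7 4 6
5 3 1
8 0 2

After move 2 (R):
7 4 6
5 3 1
8 2 0

After move 3 (L):
7 4 6
5 3 1
8 0 2

After move 4 (U):
7 4 6
5 0 1
8 3 2

After move 5 (D):
7 4 6
5 3 1
8 0 2

After move 6 (L):
7 4 6
5 3 1
0 8 2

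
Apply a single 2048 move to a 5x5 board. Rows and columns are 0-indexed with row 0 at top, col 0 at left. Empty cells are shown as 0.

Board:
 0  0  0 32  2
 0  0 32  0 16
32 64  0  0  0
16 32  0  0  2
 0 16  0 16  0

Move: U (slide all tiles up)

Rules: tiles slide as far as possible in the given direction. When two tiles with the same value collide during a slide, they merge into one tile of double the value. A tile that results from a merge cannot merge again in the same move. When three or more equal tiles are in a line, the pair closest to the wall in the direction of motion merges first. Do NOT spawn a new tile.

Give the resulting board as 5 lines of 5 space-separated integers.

Answer: 32 64 32 32  2
16 32  0 16 16
 0 16  0  0  2
 0  0  0  0  0
 0  0  0  0  0

Derivation:
Slide up:
col 0: [0, 0, 32, 16, 0] -> [32, 16, 0, 0, 0]
col 1: [0, 0, 64, 32, 16] -> [64, 32, 16, 0, 0]
col 2: [0, 32, 0, 0, 0] -> [32, 0, 0, 0, 0]
col 3: [32, 0, 0, 0, 16] -> [32, 16, 0, 0, 0]
col 4: [2, 16, 0, 2, 0] -> [2, 16, 2, 0, 0]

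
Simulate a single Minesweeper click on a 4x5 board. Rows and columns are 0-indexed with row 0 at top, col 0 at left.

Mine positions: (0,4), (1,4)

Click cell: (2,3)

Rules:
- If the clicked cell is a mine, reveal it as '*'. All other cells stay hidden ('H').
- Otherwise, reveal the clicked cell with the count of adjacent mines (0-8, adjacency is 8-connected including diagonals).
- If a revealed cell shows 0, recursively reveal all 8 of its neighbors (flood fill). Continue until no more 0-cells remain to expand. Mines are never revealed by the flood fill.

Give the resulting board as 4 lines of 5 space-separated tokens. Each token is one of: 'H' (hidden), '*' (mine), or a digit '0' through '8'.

H H H H H
H H H H H
H H H 1 H
H H H H H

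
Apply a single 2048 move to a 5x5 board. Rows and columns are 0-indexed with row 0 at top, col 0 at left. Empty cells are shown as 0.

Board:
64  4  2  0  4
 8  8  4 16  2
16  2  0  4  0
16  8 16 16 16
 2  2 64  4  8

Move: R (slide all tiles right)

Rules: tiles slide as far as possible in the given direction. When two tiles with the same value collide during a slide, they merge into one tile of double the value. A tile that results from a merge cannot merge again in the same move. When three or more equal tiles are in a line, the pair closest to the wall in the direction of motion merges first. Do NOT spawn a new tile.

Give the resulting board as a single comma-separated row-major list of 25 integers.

Slide right:
row 0: [64, 4, 2, 0, 4] -> [0, 64, 4, 2, 4]
row 1: [8, 8, 4, 16, 2] -> [0, 16, 4, 16, 2]
row 2: [16, 2, 0, 4, 0] -> [0, 0, 16, 2, 4]
row 3: [16, 8, 16, 16, 16] -> [0, 16, 8, 16, 32]
row 4: [2, 2, 64, 4, 8] -> [0, 4, 64, 4, 8]

Answer: 0, 64, 4, 2, 4, 0, 16, 4, 16, 2, 0, 0, 16, 2, 4, 0, 16, 8, 16, 32, 0, 4, 64, 4, 8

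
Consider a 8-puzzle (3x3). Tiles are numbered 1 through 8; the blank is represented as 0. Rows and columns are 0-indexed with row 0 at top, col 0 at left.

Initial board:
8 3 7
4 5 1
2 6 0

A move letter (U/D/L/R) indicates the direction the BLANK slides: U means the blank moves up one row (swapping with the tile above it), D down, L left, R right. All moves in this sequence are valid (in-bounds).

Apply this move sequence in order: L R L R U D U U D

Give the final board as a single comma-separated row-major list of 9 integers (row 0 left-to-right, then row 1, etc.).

After move 1 (L):
8 3 7
4 5 1
2 0 6

After move 2 (R):
8 3 7
4 5 1
2 6 0

After move 3 (L):
8 3 7
4 5 1
2 0 6

After move 4 (R):
8 3 7
4 5 1
2 6 0

After move 5 (U):
8 3 7
4 5 0
2 6 1

After move 6 (D):
8 3 7
4 5 1
2 6 0

After move 7 (U):
8 3 7
4 5 0
2 6 1

After move 8 (U):
8 3 0
4 5 7
2 6 1

After move 9 (D):
8 3 7
4 5 0
2 6 1

Answer: 8, 3, 7, 4, 5, 0, 2, 6, 1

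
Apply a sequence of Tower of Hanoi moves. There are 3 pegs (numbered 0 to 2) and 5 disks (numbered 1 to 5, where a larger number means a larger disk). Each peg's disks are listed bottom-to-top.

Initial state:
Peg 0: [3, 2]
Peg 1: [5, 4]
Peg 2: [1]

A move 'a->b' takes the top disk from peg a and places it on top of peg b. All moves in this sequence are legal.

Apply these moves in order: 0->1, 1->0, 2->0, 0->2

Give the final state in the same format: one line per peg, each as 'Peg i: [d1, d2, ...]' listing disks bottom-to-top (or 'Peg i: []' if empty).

Answer: Peg 0: [3, 2]
Peg 1: [5, 4]
Peg 2: [1]

Derivation:
After move 1 (0->1):
Peg 0: [3]
Peg 1: [5, 4, 2]
Peg 2: [1]

After move 2 (1->0):
Peg 0: [3, 2]
Peg 1: [5, 4]
Peg 2: [1]

After move 3 (2->0):
Peg 0: [3, 2, 1]
Peg 1: [5, 4]
Peg 2: []

After move 4 (0->2):
Peg 0: [3, 2]
Peg 1: [5, 4]
Peg 2: [1]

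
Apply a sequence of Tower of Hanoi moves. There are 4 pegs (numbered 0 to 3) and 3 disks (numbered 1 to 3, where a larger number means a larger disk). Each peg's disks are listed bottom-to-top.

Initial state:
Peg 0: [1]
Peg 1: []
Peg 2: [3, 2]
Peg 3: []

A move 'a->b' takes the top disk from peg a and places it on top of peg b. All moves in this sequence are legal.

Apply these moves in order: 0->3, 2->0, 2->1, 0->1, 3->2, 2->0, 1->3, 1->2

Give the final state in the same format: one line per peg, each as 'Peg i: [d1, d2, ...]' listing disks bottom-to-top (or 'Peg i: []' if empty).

Answer: Peg 0: [1]
Peg 1: []
Peg 2: [3]
Peg 3: [2]

Derivation:
After move 1 (0->3):
Peg 0: []
Peg 1: []
Peg 2: [3, 2]
Peg 3: [1]

After move 2 (2->0):
Peg 0: [2]
Peg 1: []
Peg 2: [3]
Peg 3: [1]

After move 3 (2->1):
Peg 0: [2]
Peg 1: [3]
Peg 2: []
Peg 3: [1]

After move 4 (0->1):
Peg 0: []
Peg 1: [3, 2]
Peg 2: []
Peg 3: [1]

After move 5 (3->2):
Peg 0: []
Peg 1: [3, 2]
Peg 2: [1]
Peg 3: []

After move 6 (2->0):
Peg 0: [1]
Peg 1: [3, 2]
Peg 2: []
Peg 3: []

After move 7 (1->3):
Peg 0: [1]
Peg 1: [3]
Peg 2: []
Peg 3: [2]

After move 8 (1->2):
Peg 0: [1]
Peg 1: []
Peg 2: [3]
Peg 3: [2]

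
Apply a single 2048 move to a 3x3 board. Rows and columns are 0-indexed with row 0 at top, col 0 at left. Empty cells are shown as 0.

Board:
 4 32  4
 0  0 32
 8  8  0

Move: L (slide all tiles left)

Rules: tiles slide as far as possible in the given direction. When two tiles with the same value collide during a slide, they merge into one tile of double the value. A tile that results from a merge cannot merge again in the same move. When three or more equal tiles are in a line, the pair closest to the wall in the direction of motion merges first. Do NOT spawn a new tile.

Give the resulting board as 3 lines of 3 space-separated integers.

Answer:  4 32  4
32  0  0
16  0  0

Derivation:
Slide left:
row 0: [4, 32, 4] -> [4, 32, 4]
row 1: [0, 0, 32] -> [32, 0, 0]
row 2: [8, 8, 0] -> [16, 0, 0]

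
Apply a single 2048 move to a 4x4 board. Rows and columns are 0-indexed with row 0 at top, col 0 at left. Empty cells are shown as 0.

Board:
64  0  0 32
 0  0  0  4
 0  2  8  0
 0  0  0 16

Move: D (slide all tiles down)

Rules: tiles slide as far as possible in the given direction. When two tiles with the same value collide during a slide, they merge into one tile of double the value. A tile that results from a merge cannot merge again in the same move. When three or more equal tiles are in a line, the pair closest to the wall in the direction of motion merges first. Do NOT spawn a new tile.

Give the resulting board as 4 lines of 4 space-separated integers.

Slide down:
col 0: [64, 0, 0, 0] -> [0, 0, 0, 64]
col 1: [0, 0, 2, 0] -> [0, 0, 0, 2]
col 2: [0, 0, 8, 0] -> [0, 0, 0, 8]
col 3: [32, 4, 0, 16] -> [0, 32, 4, 16]

Answer:  0  0  0  0
 0  0  0 32
 0  0  0  4
64  2  8 16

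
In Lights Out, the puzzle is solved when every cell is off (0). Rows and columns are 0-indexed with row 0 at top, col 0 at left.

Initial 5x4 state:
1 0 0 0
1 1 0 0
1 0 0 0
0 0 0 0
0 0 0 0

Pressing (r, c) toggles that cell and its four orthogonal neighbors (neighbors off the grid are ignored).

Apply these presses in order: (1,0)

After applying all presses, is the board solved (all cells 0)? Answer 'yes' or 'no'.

After press 1 at (1,0):
0 0 0 0
0 0 0 0
0 0 0 0
0 0 0 0
0 0 0 0

Lights still on: 0

Answer: yes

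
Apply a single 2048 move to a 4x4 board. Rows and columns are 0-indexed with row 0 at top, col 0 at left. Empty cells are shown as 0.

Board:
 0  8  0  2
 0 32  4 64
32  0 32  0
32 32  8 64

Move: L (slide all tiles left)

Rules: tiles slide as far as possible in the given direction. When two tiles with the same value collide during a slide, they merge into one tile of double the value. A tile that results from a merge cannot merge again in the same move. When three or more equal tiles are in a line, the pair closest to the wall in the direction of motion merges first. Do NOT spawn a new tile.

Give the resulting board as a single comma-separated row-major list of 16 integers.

Slide left:
row 0: [0, 8, 0, 2] -> [8, 2, 0, 0]
row 1: [0, 32, 4, 64] -> [32, 4, 64, 0]
row 2: [32, 0, 32, 0] -> [64, 0, 0, 0]
row 3: [32, 32, 8, 64] -> [64, 8, 64, 0]

Answer: 8, 2, 0, 0, 32, 4, 64, 0, 64, 0, 0, 0, 64, 8, 64, 0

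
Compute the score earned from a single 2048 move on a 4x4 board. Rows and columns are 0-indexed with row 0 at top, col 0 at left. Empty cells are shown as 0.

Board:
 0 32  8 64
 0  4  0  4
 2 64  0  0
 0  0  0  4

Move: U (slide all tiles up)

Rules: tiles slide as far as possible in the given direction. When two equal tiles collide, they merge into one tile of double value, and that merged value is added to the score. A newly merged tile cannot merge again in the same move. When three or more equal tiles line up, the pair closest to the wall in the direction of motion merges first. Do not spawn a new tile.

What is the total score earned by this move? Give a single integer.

Slide up:
col 0: [0, 0, 2, 0] -> [2, 0, 0, 0]  score +0 (running 0)
col 1: [32, 4, 64, 0] -> [32, 4, 64, 0]  score +0 (running 0)
col 2: [8, 0, 0, 0] -> [8, 0, 0, 0]  score +0 (running 0)
col 3: [64, 4, 0, 4] -> [64, 8, 0, 0]  score +8 (running 8)
Board after move:
 2 32  8 64
 0  4  0  8
 0 64  0  0
 0  0  0  0

Answer: 8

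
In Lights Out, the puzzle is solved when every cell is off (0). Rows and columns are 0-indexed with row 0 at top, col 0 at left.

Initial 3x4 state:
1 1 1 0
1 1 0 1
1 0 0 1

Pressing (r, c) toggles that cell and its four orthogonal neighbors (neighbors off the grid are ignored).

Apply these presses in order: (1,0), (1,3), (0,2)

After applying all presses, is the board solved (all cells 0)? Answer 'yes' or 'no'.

Answer: yes

Derivation:
After press 1 at (1,0):
0 1 1 0
0 0 0 1
0 0 0 1

After press 2 at (1,3):
0 1 1 1
0 0 1 0
0 0 0 0

After press 3 at (0,2):
0 0 0 0
0 0 0 0
0 0 0 0

Lights still on: 0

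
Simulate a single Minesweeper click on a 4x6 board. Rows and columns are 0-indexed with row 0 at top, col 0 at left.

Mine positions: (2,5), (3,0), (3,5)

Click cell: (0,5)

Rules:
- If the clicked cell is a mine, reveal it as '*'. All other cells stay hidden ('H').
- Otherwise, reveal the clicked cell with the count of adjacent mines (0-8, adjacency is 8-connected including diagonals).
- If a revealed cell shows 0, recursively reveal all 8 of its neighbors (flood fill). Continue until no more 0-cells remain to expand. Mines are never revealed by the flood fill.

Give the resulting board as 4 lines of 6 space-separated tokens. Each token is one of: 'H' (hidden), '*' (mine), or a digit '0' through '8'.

0 0 0 0 0 0
0 0 0 0 1 1
1 1 0 0 2 H
H 1 0 0 2 H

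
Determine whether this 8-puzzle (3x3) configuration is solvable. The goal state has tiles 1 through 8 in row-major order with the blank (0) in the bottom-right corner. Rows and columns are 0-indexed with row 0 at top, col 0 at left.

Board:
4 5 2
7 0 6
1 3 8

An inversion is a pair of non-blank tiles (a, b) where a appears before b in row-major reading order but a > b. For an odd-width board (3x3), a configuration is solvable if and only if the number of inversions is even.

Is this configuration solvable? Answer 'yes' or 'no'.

Inversions (pairs i<j in row-major order where tile[i] > tile[j] > 0): 12
12 is even, so the puzzle is solvable.

Answer: yes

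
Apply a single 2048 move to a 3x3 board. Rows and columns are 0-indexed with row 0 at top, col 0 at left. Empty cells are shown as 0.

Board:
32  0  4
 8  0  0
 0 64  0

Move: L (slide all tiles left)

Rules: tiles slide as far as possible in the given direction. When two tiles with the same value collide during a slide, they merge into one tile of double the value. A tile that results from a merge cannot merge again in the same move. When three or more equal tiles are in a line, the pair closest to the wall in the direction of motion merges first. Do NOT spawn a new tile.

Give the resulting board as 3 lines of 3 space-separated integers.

Answer: 32  4  0
 8  0  0
64  0  0

Derivation:
Slide left:
row 0: [32, 0, 4] -> [32, 4, 0]
row 1: [8, 0, 0] -> [8, 0, 0]
row 2: [0, 64, 0] -> [64, 0, 0]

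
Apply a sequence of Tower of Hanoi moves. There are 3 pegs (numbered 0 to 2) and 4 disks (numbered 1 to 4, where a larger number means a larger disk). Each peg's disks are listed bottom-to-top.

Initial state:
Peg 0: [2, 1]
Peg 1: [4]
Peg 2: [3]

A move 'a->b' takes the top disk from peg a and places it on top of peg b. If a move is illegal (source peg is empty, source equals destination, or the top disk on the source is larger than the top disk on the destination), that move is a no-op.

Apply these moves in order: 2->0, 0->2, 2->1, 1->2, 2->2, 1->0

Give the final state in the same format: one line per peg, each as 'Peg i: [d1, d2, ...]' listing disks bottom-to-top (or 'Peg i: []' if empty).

Answer: Peg 0: [2]
Peg 1: [4]
Peg 2: [3, 1]

Derivation:
After move 1 (2->0):
Peg 0: [2, 1]
Peg 1: [4]
Peg 2: [3]

After move 2 (0->2):
Peg 0: [2]
Peg 1: [4]
Peg 2: [3, 1]

After move 3 (2->1):
Peg 0: [2]
Peg 1: [4, 1]
Peg 2: [3]

After move 4 (1->2):
Peg 0: [2]
Peg 1: [4]
Peg 2: [3, 1]

After move 5 (2->2):
Peg 0: [2]
Peg 1: [4]
Peg 2: [3, 1]

After move 6 (1->0):
Peg 0: [2]
Peg 1: [4]
Peg 2: [3, 1]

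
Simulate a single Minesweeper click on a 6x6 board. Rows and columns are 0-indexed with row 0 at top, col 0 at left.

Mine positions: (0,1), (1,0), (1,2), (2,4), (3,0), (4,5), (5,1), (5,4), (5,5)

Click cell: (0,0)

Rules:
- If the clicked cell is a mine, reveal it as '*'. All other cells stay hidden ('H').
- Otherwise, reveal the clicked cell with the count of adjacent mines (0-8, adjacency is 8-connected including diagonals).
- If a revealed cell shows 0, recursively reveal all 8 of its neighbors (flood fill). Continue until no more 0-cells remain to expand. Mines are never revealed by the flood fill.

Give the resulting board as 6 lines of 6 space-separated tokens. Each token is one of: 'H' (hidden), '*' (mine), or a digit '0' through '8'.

2 H H H H H
H H H H H H
H H H H H H
H H H H H H
H H H H H H
H H H H H H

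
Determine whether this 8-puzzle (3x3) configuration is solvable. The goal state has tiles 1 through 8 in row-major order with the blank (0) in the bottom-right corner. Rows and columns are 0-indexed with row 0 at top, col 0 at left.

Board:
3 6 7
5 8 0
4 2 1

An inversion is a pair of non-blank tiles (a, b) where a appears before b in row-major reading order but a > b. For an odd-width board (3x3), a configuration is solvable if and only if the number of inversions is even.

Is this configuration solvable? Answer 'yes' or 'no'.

Answer: no

Derivation:
Inversions (pairs i<j in row-major order where tile[i] > tile[j] > 0): 19
19 is odd, so the puzzle is not solvable.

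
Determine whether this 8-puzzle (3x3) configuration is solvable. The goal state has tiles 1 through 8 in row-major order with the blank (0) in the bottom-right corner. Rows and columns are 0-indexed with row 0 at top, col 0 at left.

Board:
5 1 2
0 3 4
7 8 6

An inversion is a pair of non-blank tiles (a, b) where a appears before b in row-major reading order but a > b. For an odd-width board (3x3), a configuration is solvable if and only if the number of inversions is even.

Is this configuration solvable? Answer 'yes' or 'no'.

Answer: yes

Derivation:
Inversions (pairs i<j in row-major order where tile[i] > tile[j] > 0): 6
6 is even, so the puzzle is solvable.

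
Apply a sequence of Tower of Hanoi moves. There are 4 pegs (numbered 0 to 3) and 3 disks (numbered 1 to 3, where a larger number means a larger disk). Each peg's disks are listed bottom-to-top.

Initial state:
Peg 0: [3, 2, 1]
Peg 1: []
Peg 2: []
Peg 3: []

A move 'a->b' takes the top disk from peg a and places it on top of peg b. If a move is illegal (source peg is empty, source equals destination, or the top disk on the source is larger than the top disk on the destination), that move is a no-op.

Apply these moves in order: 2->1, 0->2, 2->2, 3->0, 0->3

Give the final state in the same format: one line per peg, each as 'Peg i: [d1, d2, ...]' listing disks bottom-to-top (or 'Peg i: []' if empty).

After move 1 (2->1):
Peg 0: [3, 2, 1]
Peg 1: []
Peg 2: []
Peg 3: []

After move 2 (0->2):
Peg 0: [3, 2]
Peg 1: []
Peg 2: [1]
Peg 3: []

After move 3 (2->2):
Peg 0: [3, 2]
Peg 1: []
Peg 2: [1]
Peg 3: []

After move 4 (3->0):
Peg 0: [3, 2]
Peg 1: []
Peg 2: [1]
Peg 3: []

After move 5 (0->3):
Peg 0: [3]
Peg 1: []
Peg 2: [1]
Peg 3: [2]

Answer: Peg 0: [3]
Peg 1: []
Peg 2: [1]
Peg 3: [2]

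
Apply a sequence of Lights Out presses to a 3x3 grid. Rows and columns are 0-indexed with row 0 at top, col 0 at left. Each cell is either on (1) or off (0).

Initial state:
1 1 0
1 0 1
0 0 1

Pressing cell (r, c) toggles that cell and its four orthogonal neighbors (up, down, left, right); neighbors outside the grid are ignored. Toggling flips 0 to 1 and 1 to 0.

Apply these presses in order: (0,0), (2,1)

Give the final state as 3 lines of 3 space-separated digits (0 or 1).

After press 1 at (0,0):
0 0 0
0 0 1
0 0 1

After press 2 at (2,1):
0 0 0
0 1 1
1 1 0

Answer: 0 0 0
0 1 1
1 1 0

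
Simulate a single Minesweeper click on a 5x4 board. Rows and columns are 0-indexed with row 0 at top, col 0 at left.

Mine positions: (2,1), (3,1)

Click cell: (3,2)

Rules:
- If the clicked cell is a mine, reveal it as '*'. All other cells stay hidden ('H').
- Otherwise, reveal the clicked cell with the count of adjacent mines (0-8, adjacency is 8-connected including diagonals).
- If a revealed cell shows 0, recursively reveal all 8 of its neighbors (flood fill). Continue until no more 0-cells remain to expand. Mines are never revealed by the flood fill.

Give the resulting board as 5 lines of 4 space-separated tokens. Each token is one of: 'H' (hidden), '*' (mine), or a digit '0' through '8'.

H H H H
H H H H
H H H H
H H 2 H
H H H H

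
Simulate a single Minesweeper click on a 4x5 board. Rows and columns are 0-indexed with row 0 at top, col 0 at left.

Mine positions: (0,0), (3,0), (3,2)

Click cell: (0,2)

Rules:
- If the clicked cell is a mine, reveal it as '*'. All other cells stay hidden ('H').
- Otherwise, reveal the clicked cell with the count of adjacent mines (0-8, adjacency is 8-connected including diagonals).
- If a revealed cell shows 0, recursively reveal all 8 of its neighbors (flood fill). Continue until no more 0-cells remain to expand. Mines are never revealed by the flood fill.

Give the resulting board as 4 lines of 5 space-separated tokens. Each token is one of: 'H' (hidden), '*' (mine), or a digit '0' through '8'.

H 1 0 0 0
H 1 0 0 0
H 2 1 1 0
H H H 1 0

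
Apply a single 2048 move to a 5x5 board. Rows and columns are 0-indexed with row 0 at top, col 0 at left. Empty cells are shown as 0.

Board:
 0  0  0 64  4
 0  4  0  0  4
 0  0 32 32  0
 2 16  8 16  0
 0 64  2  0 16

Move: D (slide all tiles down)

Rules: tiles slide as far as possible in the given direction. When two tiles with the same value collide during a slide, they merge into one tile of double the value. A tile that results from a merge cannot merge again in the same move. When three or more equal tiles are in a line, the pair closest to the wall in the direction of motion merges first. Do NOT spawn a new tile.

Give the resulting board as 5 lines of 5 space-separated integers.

Answer:  0  0  0  0  0
 0  0  0  0  0
 0  4 32 64  0
 0 16  8 32  8
 2 64  2 16 16

Derivation:
Slide down:
col 0: [0, 0, 0, 2, 0] -> [0, 0, 0, 0, 2]
col 1: [0, 4, 0, 16, 64] -> [0, 0, 4, 16, 64]
col 2: [0, 0, 32, 8, 2] -> [0, 0, 32, 8, 2]
col 3: [64, 0, 32, 16, 0] -> [0, 0, 64, 32, 16]
col 4: [4, 4, 0, 0, 16] -> [0, 0, 0, 8, 16]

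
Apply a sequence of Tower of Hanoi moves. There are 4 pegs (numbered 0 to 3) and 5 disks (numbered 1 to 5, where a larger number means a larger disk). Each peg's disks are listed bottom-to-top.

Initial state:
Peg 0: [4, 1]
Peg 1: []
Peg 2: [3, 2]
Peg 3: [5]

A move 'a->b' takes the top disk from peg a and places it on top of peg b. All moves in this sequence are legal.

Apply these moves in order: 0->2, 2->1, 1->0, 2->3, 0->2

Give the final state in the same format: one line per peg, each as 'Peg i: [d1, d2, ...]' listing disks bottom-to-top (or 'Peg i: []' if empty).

After move 1 (0->2):
Peg 0: [4]
Peg 1: []
Peg 2: [3, 2, 1]
Peg 3: [5]

After move 2 (2->1):
Peg 0: [4]
Peg 1: [1]
Peg 2: [3, 2]
Peg 3: [5]

After move 3 (1->0):
Peg 0: [4, 1]
Peg 1: []
Peg 2: [3, 2]
Peg 3: [5]

After move 4 (2->3):
Peg 0: [4, 1]
Peg 1: []
Peg 2: [3]
Peg 3: [5, 2]

After move 5 (0->2):
Peg 0: [4]
Peg 1: []
Peg 2: [3, 1]
Peg 3: [5, 2]

Answer: Peg 0: [4]
Peg 1: []
Peg 2: [3, 1]
Peg 3: [5, 2]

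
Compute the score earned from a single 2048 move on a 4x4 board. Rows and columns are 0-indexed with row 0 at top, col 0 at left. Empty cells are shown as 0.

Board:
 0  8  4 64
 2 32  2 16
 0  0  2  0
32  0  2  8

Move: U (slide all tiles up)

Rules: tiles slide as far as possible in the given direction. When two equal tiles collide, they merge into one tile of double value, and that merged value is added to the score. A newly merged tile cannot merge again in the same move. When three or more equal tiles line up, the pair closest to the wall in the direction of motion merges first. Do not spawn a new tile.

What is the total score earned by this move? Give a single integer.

Slide up:
col 0: [0, 2, 0, 32] -> [2, 32, 0, 0]  score +0 (running 0)
col 1: [8, 32, 0, 0] -> [8, 32, 0, 0]  score +0 (running 0)
col 2: [4, 2, 2, 2] -> [4, 4, 2, 0]  score +4 (running 4)
col 3: [64, 16, 0, 8] -> [64, 16, 8, 0]  score +0 (running 4)
Board after move:
 2  8  4 64
32 32  4 16
 0  0  2  8
 0  0  0  0

Answer: 4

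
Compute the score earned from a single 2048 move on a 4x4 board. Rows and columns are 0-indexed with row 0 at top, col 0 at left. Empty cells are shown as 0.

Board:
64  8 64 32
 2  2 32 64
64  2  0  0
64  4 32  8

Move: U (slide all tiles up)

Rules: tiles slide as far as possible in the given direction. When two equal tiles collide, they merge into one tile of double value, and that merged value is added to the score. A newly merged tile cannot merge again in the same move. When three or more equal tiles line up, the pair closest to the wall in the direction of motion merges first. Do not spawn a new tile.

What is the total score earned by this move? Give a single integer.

Answer: 196

Derivation:
Slide up:
col 0: [64, 2, 64, 64] -> [64, 2, 128, 0]  score +128 (running 128)
col 1: [8, 2, 2, 4] -> [8, 4, 4, 0]  score +4 (running 132)
col 2: [64, 32, 0, 32] -> [64, 64, 0, 0]  score +64 (running 196)
col 3: [32, 64, 0, 8] -> [32, 64, 8, 0]  score +0 (running 196)
Board after move:
 64   8  64  32
  2   4  64  64
128   4   0   8
  0   0   0   0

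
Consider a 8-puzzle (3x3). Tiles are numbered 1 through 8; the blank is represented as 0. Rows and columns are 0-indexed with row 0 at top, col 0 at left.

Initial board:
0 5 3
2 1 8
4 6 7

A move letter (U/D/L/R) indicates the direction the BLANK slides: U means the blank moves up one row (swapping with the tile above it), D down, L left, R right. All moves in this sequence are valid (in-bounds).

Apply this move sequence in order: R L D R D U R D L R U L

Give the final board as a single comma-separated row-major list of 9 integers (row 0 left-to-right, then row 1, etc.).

After move 1 (R):
5 0 3
2 1 8
4 6 7

After move 2 (L):
0 5 3
2 1 8
4 6 7

After move 3 (D):
2 5 3
0 1 8
4 6 7

After move 4 (R):
2 5 3
1 0 8
4 6 7

After move 5 (D):
2 5 3
1 6 8
4 0 7

After move 6 (U):
2 5 3
1 0 8
4 6 7

After move 7 (R):
2 5 3
1 8 0
4 6 7

After move 8 (D):
2 5 3
1 8 7
4 6 0

After move 9 (L):
2 5 3
1 8 7
4 0 6

After move 10 (R):
2 5 3
1 8 7
4 6 0

After move 11 (U):
2 5 3
1 8 0
4 6 7

After move 12 (L):
2 5 3
1 0 8
4 6 7

Answer: 2, 5, 3, 1, 0, 8, 4, 6, 7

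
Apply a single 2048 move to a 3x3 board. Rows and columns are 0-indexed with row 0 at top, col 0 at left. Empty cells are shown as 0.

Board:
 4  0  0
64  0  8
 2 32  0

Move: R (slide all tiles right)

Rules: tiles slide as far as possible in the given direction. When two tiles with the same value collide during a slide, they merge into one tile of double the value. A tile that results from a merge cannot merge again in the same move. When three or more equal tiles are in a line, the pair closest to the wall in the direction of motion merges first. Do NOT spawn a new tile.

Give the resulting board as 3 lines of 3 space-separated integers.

Slide right:
row 0: [4, 0, 0] -> [0, 0, 4]
row 1: [64, 0, 8] -> [0, 64, 8]
row 2: [2, 32, 0] -> [0, 2, 32]

Answer:  0  0  4
 0 64  8
 0  2 32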